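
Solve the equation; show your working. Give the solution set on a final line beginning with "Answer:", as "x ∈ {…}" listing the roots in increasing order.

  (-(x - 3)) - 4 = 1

Step 1. [(-(x - 3)) - 4 = 1] 4 comes off first (add 4). So sub: -(x - 3) = 5.
Step 2. [-(x - 3) = 5] flip signs both sides ⇒ neg: x - 3 = -5.
Step 3. [x - 3 = -5] -3 is outermost — add 3 both sides, so sub: x = -2.

Answer: x ∈ {-2}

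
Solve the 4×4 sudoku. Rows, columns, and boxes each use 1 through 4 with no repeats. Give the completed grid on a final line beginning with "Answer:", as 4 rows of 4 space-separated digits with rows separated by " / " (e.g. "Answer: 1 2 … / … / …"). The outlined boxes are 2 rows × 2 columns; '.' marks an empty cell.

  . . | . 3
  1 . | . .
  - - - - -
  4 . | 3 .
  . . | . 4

Step 1. [r1c1∈{2}] r1c1 is down to just 2, so r1c1=2.
Step 2. [r3c4∈{1,2}] r3c4 is the only open cell in col 4 admitting 1 ⇒ r3c4=1.
Step 3. [r1c2∈{4}] r1c2 has the single candidate 4, so r1c2=4.
Step 4. [r4c2∈{1,2,3}] row 4 places 1 nowhere but r4c2 ⇒ r4c2=1.
Step 5. [r2c4∈{2}] only 2 remains possible at r2c4 ⇒ r2c4=2.
Step 6. [r3c2∈{2}] nothing but 2 survives at r3c2. So r3c2=2.
Step 7. [r2c2∈{3}] r2c2 has the single candidate 3. So r2c2=3.
Step 8. [r4c1∈{3}] only 3 remains possible at r4c1 ⇒ r4c1=3.
Step 9. [r2c3∈{4}] r2c3 has the single candidate 4, so r2c3=4.
Step 10. [r1c3∈{1}] only 1 remains possible at r1c3, so r1c3=1.
Step 11. [r4c3∈{2}] r4c3 is down to just 2, so r4c3=2.

Answer: 2 4 1 3 / 1 3 4 2 / 4 2 3 1 / 3 1 2 4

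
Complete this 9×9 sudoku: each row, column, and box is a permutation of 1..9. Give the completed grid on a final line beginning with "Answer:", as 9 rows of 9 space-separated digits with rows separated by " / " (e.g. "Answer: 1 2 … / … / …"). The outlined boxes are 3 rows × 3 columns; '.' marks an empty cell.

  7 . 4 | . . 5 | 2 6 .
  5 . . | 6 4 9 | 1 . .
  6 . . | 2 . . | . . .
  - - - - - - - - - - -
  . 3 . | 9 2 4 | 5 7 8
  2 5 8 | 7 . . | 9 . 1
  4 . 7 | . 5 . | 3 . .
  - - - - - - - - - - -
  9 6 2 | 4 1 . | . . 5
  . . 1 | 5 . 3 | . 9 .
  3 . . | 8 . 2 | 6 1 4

Step 1. [r1c4∈{1,3}] across col 4, 3 lands solely at r1c4. So r1c4=3.
Step 2. [r7c6∈{7}] r7c6 is down to just 7, so r7c6=7.
Step 3. [r2c9∈{3,7}] across row 2, 7 lands solely at r2c9 ⇒ r2c9=7.
Step 4. [r3c3∈{3,9}] r3c3 is the only open cell in col 3 admitting 9. So r3c3=9.
Step 5. [r1c2∈{1,8}] row 1 places 1 nowhere but r1c2 ⇒ r1c2=1.
Step 6. [r3c2∈{8}] r3c2 has the single candidate 8 ⇒ r3c2=8.
Step 7. [r7c8∈{3,8}] r7c8 is the only open cell in row 7 admitting 3. So r7c8=3.
Step 8. [r5c6∈{6}] r5c6 has the single candidate 6. So r5c6=6.
Step 9. [r8c7∈{7,8}] r8c7 is the only open cell in col 7 admitting 7, so r8c7=7.
Step 10. [r6c9∈{2,6}] r6c9 is the only open cell in row 6 admitting 6. So r6c9=6.
Step 11. [r6c4∈{1}] r6c4's peers cover all but 1. So r6c4=1.
Step 12. [r3c8∈{4,5}] r3c8 is the only open cell in row 3 admitting 5, so r3c8=5.
Step 13. [r2c8∈{8}] nothing but 8 survives at r2c8 ⇒ r2c8=8.
Step 14. [r5c5∈{3}] r5c5 has the single candidate 3. So r5c5=3.
Step 15. [r8c2∈{4}] r8c2's peers cover all but 4 ⇒ r8c2=4.
Step 16. [r9c5∈{9}] r9c5's peers cover all but 9. So r9c5=9.
Step 17. [r1c9∈{9}] r1c9's peers cover all but 9. So r1c9=9.
Step 18. [r8c5∈{6}] r8c5 has the single candidate 6. So r8c5=6.
Step 19. [r3c9∈{3}] only 3 remains possible at r3c9. So r3c9=3.
Step 20. [r2c2∈{2}] r2c2's peers cover all but 2. So r2c2=2.
Step 21. [r9c2∈{7}] r9c2 has the single candidate 7 ⇒ r9c2=7.
Step 22. [r6c6∈{8}] r6c6's peers cover all but 8 ⇒ r6c6=8.
Step 23. [r3c6∈{1}] r3c6 has the single candidate 1 ⇒ r3c6=1.
Step 24. [r5c8∈{4}] r5c8 is down to just 4, so r5c8=4.
Step 25. [r2c3∈{3}] r2c3 is down to just 3 ⇒ r2c3=3.
Step 26. [r4c3∈{6}] r4c3 has the single candidate 6. So r4c3=6.
Step 27. [r3c5∈{7}] r3c5 has the single candidate 7 ⇒ r3c5=7.
Step 28. [r6c2∈{9}] r6c2 has the single candidate 9 ⇒ r6c2=9.
Step 29. [r6c8∈{2}] r6c8's peers cover all but 2. So r6c8=2.
Step 30. [r8c1∈{8}] only 8 remains possible at r8c1 ⇒ r8c1=8.
Step 31. [r1c5∈{8}] r1c5 is down to just 8, so r1c5=8.
Step 32. [r7c7∈{8}] r7c7's peers cover all but 8 ⇒ r7c7=8.
Step 33. [r3c7∈{4}] only 4 remains possible at r3c7 ⇒ r3c7=4.
Step 34. [r8c9∈{2}] r8c9's peers cover all but 2. So r8c9=2.
Step 35. [r9c3∈{5}] r9c3's peers cover all but 5. So r9c3=5.
Step 36. [r4c1∈{1}] only 1 remains possible at r4c1. So r4c1=1.

Answer: 7 1 4 3 8 5 2 6 9 / 5 2 3 6 4 9 1 8 7 / 6 8 9 2 7 1 4 5 3 / 1 3 6 9 2 4 5 7 8 / 2 5 8 7 3 6 9 4 1 / 4 9 7 1 5 8 3 2 6 / 9 6 2 4 1 7 8 3 5 / 8 4 1 5 6 3 7 9 2 / 3 7 5 8 9 2 6 1 4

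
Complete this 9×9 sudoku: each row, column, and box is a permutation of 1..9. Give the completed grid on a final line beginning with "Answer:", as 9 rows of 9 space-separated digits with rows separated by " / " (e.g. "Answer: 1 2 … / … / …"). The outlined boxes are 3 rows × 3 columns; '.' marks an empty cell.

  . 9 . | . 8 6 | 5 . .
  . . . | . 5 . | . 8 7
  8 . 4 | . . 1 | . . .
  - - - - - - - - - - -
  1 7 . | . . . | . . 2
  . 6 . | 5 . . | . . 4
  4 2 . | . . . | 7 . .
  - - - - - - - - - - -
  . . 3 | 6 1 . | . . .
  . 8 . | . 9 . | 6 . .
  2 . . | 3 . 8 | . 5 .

Step 1. [r5c1∈{3,9}] 3 has one home in box 4: r5c1 ⇒ r5c1=3.
Step 2. [r6c9∈{1,3,5,6,8,9}] col 9 places 5 nowhere but r6c9 ⇒ r6c9=5.
Step 3. [r7c1∈{5,7,9}] in col 1, 9 fits only at r7c1 ⇒ r7c1=9.
Step 4. [r8c1∈{5,7}] 5 has one home in col 1: r8c1 ⇒ r8c1=5.
Step 5. [r7c2∈{4}] only 4 remains possible at r7c2, so r7c2=4.
Step 6. [r9c2∈{1}] only 1 remains possible at r9c2 ⇒ r9c2=1.
Step 7. [r8c3∈{7}] r8c3 is down to just 7 ⇒ r8c3=7.
Step 8. [r9c5∈{4,7}] in row 9, 7 fits only at r9c5 ⇒ r9c5=7.
Step 9. [r4c5∈{3,4,6}] across col 5, 4 lands solely at r4c5 ⇒ r4c5=4.
Step 10. [r4c8∈{3,6,9}] across row 4, 6 lands solely at r4c8, so r4c8=6.
Step 11. [r6c4∈{1,8,9}] r6c4 is the only open cell in col 4 admitting 1, so r6c4=1.
Step 12. [r9c7∈{4,9}] r9c7 is the only open cell in row 9 admitting 4, so r9c7=4.
Step 13. [r1c8∈{1,2,3,4}] across col 8, 4 lands solely at r1c8 ⇒ r1c8=4.
Step 14. [r1c9∈{1,3}] 3 has one home in row 1: r1c9. So r1c9=3.
Step 15. [r4c7∈{3,8,9}] r4c7 is the only open cell in col 7 admitting 3 ⇒ r4c7=3.
Step 16. [r4c6∈{9}] r4c6 is down to just 9. So r4c6=9.
Step 17. [r2c7∈{1,2,9}] 1 has one home in box 3: r2c7, so r2c7=1.
Step 18. [r6c8∈{9}] r6c8's peers cover all but 9. So r6c8=9.
Step 19. [r3c8∈{2}] only 2 remains possible at r3c8. So r3c8=2.
Step 20. [r2c4∈{2,4,9}] 9 has one home in row 2: r2c4 ⇒ r2c4=9.
Step 21. [r2c6∈{2,3,4}] r2c6 is the only open cell in row 2 admitting 4 ⇒ r2c6=4.
Step 22. [r1c4∈{2,7}] box 2 places 2 nowhere but r1c4 ⇒ r1c4=2.
Step 23. [r8c6∈{2}] r8c6 has the single candidate 2, so r8c6=2.
Step 24. [r3c5∈{3}] r3c5 has the single candidate 3 ⇒ r3c5=3.
Step 25. [r5c7∈{8}] r5c7 is down to just 8 ⇒ r5c7=8.
Step 26. [r4c4∈{8}] r4c4's peers cover all but 8 ⇒ r4c4=8.
Step 27. [r9c3∈{6}] r9c3's peers cover all but 6 ⇒ r9c3=6.
Step 28. [r5c8∈{1}] only 1 remains possible at r5c8 ⇒ r5c8=1.
Step 29. [r3c7∈{9}] only 9 remains possible at r3c7 ⇒ r3c7=9.
Step 30. [r8c9∈{1}] only 1 remains possible at r8c9, so r8c9=1.
Step 31. [r6c5∈{6}] only 6 remains possible at r6c5 ⇒ r6c5=6.
Step 32. [r8c4∈{4}] r8c4's peers cover all but 4 ⇒ r8c4=4.
Step 33. [r6c6∈{3}] r6c6 is down to just 3 ⇒ r6c6=3.
Step 34. [r4c3∈{5}] nothing but 5 survives at r4c3. So r4c3=5.
Step 35. [r1c1∈{7}] only 7 remains possible at r1c1. So r1c1=7.
Step 36. [r5c5∈{2}] r5c5 has the single candidate 2. So r5c5=2.
Step 37. [r5c6∈{7}] r5c6 has the single candidate 7, so r5c6=7.
Step 38. [r6c3∈{8}] nothing but 8 survives at r6c3 ⇒ r6c3=8.
Step 39. [r7c6∈{5}] r7c6's peers cover all but 5. So r7c6=5.
Step 40. [r5c3∈{9}] nothing but 9 survives at r5c3 ⇒ r5c3=9.
Step 41. [r3c9∈{6}] r3c9 has the single candidate 6. So r3c9=6.
Step 42. [r8c8∈{3}] r8c8 has the single candidate 3. So r8c8=3.
Step 43. [r9c9∈{9}] r9c9's peers cover all but 9 ⇒ r9c9=9.
Step 44. [r7c7∈{2}] r7c7's peers cover all but 2, so r7c7=2.
Step 45. [r2c1∈{6}] only 6 remains possible at r2c1. So r2c1=6.
Step 46. [r2c2∈{3}] nothing but 3 survives at r2c2, so r2c2=3.
Step 47. [r1c3∈{1}] only 1 remains possible at r1c3. So r1c3=1.
Step 48. [r3c2∈{5}] nothing but 5 survives at r3c2, so r3c2=5.
Step 49. [r7c9∈{8}] r7c9's peers cover all but 8. So r7c9=8.
Step 50. [r7c8∈{7}] r7c8 is down to just 7 ⇒ r7c8=7.
Step 51. [r3c4∈{7}] r3c4 is down to just 7. So r3c4=7.
Step 52. [r2c3∈{2}] r2c3 is down to just 2 ⇒ r2c3=2.

Answer: 7 9 1 2 8 6 5 4 3 / 6 3 2 9 5 4 1 8 7 / 8 5 4 7 3 1 9 2 6 / 1 7 5 8 4 9 3 6 2 / 3 6 9 5 2 7 8 1 4 / 4 2 8 1 6 3 7 9 5 / 9 4 3 6 1 5 2 7 8 / 5 8 7 4 9 2 6 3 1 / 2 1 6 3 7 8 4 5 9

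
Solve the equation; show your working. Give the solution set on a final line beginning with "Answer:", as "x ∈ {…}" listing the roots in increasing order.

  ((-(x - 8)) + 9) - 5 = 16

Step 1. [((-(x - 8)) + 9) - 5 = 16] the outer -5 inverts by adding 5. So sub: (-(x - 8)) + 9 = 21.
Step 2. [(-(x - 8)) + 9 = 21] subtract 9: x sits inside (… + 9). So sub: -(x - 8) = 12.
Step 3. [-(x - 8) = 12] LHS negated; negate both sides. So neg: x - 8 = -12.
Step 4. [x - 8 = -12] -8 is outermost — add 8 both sides, so sub: x = -4.

Answer: x ∈ {-4}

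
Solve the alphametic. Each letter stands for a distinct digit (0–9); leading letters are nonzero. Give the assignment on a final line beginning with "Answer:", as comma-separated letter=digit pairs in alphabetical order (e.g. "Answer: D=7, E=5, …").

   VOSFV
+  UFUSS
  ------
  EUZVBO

Step 1. [col 1: V + S ≡ O (mod 10)] column 1 (V + S ≡ O (mod 10), carry-in 0) doesn't pin O yet; pick O=4 and continue, so O=4.
Step 2. [col 1: V + S ≡ O (mod 10)] column 1 (V + S ≡ O (mod 10), carry-in 0) doesn't pin V yet; pick V=9 and continue ⇒ V=9.
Step 3. [col 1: V + S ≡ O (mod 10)] column 1: given V=9, O=4, carry-in 0, and digits 4,9 already taken and all letters distinct, V+S≡O (mod 10) forces S=5. So S=5.
Step 4. [col 2: F + S ≡ B (mod 10)] B=2 is one option consistent with column 2 (F + S ≡ B (mod 10), carry-in 1) — take it ⇒ B=2.
Step 5. [E] E is the leading digit of a 6-digit sum of two 5-digit numbers; the final carry is exactly 1. So E=1.
Step 6. [col 2: F + S ≡ B (mod 10)] from column 2 (S=5, B=2, carry-in 1, digits 1,2,4,5,9 already taken and all letters distinct): F must equal 6. So F=6.
Step 7. [col 3: S + U ≡ V (mod 10)] from column 3 (S=5, V=9, carry-in 1, digits 1,2,4,5,6,9 already taken and all letters distinct): U must equal 3, so U=3.
Step 8. [col 4: O + F ≡ Z (mod 10)] from column 4 (O=4, F=6, carry-in 0, digits 1,2,3,4,5,6,9 already taken and all letters distinct): Z must equal 0, so Z=0.

Answer: B=2, E=1, F=6, O=4, S=5, U=3, V=9, Z=0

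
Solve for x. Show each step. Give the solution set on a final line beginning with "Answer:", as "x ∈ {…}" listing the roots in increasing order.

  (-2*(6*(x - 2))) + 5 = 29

Step 1. [(-2*(6*(x - 2))) + 5 = 29] peel the +5: subtract 5 from each side, so sub: -2*(6*(x - 2)) = 24.
Step 2. [-2*(6*(x - 2)) = 24] divide by the outer -2. So div: 6*(x - 2) = -12.
Step 3. [6*(x - 2) = -12] leading coefficient 6: divide by 6. So div: x - 2 = -2.
Step 4. [x - 2 = -2] peel the -2: add 2 from each side, so sub: x = 0.

Answer: x ∈ {0}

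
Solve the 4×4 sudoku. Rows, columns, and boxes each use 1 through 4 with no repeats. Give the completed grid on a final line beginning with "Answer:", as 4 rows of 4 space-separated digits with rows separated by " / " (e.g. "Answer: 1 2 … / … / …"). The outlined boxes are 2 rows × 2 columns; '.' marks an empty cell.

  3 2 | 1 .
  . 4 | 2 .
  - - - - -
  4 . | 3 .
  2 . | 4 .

Step 1. [r4c4∈{1}] r4c4 is down to just 1, so r4c4=1.
Step 2. [r3c4∈{2}] r3c4's peers cover all but 2, so r3c4=2.
Step 3. [r1c4∈{4}] r1c4 is down to just 4. So r1c4=4.
Step 4. [r2c1∈{1}] r2c1 has the single candidate 1. So r2c1=1.
Step 5. [r3c2∈{1}] r3c2 is down to just 1. So r3c2=1.
Step 6. [r2c4∈{3}] nothing but 3 survives at r2c4. So r2c4=3.
Step 7. [r4c2∈{3}] r4c2 is down to just 3. So r4c2=3.

Answer: 3 2 1 4 / 1 4 2 3 / 4 1 3 2 / 2 3 4 1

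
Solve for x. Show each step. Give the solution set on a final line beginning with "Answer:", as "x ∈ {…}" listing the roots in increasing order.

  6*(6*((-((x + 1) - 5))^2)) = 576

Step 1. [6*(6*((-((x + 1) - 5))^2)) = 576] divide by the outer 6, so div: 6*((-((x + 1) - 5))^2) = 96.
Step 2. [6*((-((x + 1) - 5))^2) = 96] leading coefficient 6: divide by 6 ⇒ div: (-((x + 1) - 5))^2 = 16.
Step 3. [(-((x + 1) - 5))^2 = 16] LHS squared, RHS 16 ≥ 0: apply √ (±) ⇒ sqrt: -((x + 1) - 5) = 4 or -4.
Step 4. [-((x + 1) - 5) = 4 or -4] LHS negated; negate both sides, so neg: (x + 1) - 5 = -4 or 4.
Step 5. [(x + 1) - 5 = -4 or 4] the outer -5 inverts by adding 5 ⇒ sub: x + 1 = 1 or 9.
Step 6. [x + 1 = 1 or 9] subtract 1: x sits inside (… + 1). So sub: x = 0 or 8.

Answer: x ∈ {0, 8}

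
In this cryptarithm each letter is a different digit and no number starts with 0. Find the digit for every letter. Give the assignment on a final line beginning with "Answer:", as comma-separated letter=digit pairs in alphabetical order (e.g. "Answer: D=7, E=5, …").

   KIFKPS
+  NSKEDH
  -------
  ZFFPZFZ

Step 1. [col 1: S + H ≡ Z (mod 10)] column 1 (S + H ≡ Z (mod 10), carry-in 0) doesn't pin S yet; pick S=2 and continue. So S=2.
Step 2. [col 1: S + H ≡ Z (mod 10)] Z=1 is one option consistent with column 1 (S + H ≡ Z (mod 10), carry-in 0) — take it, so Z=1.
Step 3. [col 1: S + H ≡ Z (mod 10)] column 1: given S=2, Z=1, carry-in 0, and digits 1,2 already taken and all letters distinct, S+H≡Z (mod 10) forces H=9 ⇒ H=9.
Step 4. [col 2: P + D ≡ F (mod 10)] several values work for F in column 2 (P + D ≡ F (mod 10), carry-in 1); try F=0. So F=0.
Step 5. [col 2: P + D ≡ F (mod 10)] no forcing yet in column 2 (carry-in 1); D=5 is free and consistent — try it, so D=5.
Step 6. [col 2: P + D ≡ F (mod 10)] column 2: given D=5, F=0, carry-in 1, and digits 0,1,2,5,9 already taken and all letters distinct, P+D≡F (mod 10) forces P=4, so P=4.
Step 7. [col 3: K + E ≡ Z (mod 10)] K=3 is one option consistent with column 3 (K + E ≡ Z (mod 10), carry-in 1) — take it. So K=3.
Step 8. [col 3: K + E ≡ Z (mod 10)] in column 3 we have K+E≡Z with carry-in 1; given K=3, Z=1 and digits 0,1,2,3,4,5,9 already taken and all letters distinct, that pins E to 7, so E=7.
Step 9. [col 5: I + S ≡ F (mod 10)] column 5 reads I+S+carry(0)=F with S=2, F=0; with digits 0,1,2,3,4,5,7,9 already taken and all letters distinct, the only value for I is 8. So I=8.
Step 10. [col 6: K + N ≡ F (mod 10)] in column 6 we have K+N≡F with carry-in 1; given K=3, F=0 and digits 0,1,2,3,4,5,7,8,9 already taken and all letters distinct, that pins N to 6 ⇒ N=6.

Answer: D=5, E=7, F=0, H=9, I=8, K=3, N=6, P=4, S=2, Z=1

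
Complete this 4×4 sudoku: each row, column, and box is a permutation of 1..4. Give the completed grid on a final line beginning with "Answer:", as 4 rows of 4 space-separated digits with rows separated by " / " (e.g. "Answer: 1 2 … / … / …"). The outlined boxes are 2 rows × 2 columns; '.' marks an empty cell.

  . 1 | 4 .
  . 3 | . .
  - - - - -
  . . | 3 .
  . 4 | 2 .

Step 1. [r4c4∈{1}] nothing but 1 survives at r4c4. So r4c4=1.
Step 2. [r1c1∈{2}] nothing but 2 survives at r1c1 ⇒ r1c1=2.
Step 3. [r2c4∈{2}] only 2 remains possible at r2c4. So r2c4=2.
Step 4. [r3c2∈{2}] r3c2's peers cover all but 2. So r3c2=2.
Step 5. [r1c4∈{3}] r1c4 is down to just 3. So r1c4=3.
Step 6. [r3c4∈{4}] nothing but 4 survives at r3c4. So r3c4=4.
Step 7. [r2c1∈{4}] only 4 remains possible at r2c1 ⇒ r2c1=4.
Step 8. [r2c3∈{1}] r2c3 is down to just 1, so r2c3=1.
Step 9. [r3c1∈{1}] only 1 remains possible at r3c1, so r3c1=1.
Step 10. [r4c1∈{3}] only 3 remains possible at r4c1 ⇒ r4c1=3.

Answer: 2 1 4 3 / 4 3 1 2 / 1 2 3 4 / 3 4 2 1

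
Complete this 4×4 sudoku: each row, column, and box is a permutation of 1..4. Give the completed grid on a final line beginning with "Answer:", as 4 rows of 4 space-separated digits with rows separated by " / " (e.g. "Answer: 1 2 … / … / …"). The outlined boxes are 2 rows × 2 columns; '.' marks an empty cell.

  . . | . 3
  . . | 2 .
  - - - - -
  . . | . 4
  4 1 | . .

Step 1. [r3c3∈{1,3}] r3c3 is the only open cell in row 3 admitting 1. So r3c3=1.
Step 2. [r1c1∈{1,2}] 1 has one home in row 1: r1c1 ⇒ r1c1=1.
Step 3. [r1c2∈{2,4}] in row 1, 2 fits only at r1c2, so r1c2=2.
Step 4. [r3c2∈{3}] only 3 remains possible at r3c2, so r3c2=3.
Step 5. [r2c2∈{4}] only 4 remains possible at r2c2, so r2c2=4.
Step 6. [r4c3∈{3}] only 3 remains possible at r4c3, so r4c3=3.
Step 7. [r2c1∈{3}] nothing but 3 survives at r2c1, so r2c1=3.
Step 8. [r4c4∈{2}] r4c4's peers cover all but 2. So r4c4=2.
Step 9. [r1c3∈{4}] only 4 remains possible at r1c3. So r1c3=4.
Step 10. [r3c1∈{2}] nothing but 2 survives at r3c1 ⇒ r3c1=2.
Step 11. [r2c4∈{1}] only 1 remains possible at r2c4 ⇒ r2c4=1.

Answer: 1 2 4 3 / 3 4 2 1 / 2 3 1 4 / 4 1 3 2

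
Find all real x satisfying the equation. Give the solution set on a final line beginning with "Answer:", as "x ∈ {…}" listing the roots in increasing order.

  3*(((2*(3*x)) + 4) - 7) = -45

Step 1. [3*(((2*(3*x)) + 4) - 7) = -45] 3 out front; divide by 3, so div: ((2*(3*x)) + 4) - 7 = -15.
Step 2. [((2*(3*x)) + 4) - 7 = -15] peel the -7: add 7 from each side ⇒ sub: (2*(3*x)) + 4 = -8.
Step 3. [(2*(3*x)) + 4 = -8] common factor 2 (LHS and -8) — divide through, so factor: (3*x) + 2 = -4.
Step 4. [(3*x) + 2 = -4] +2 is outermost — subtract 2 both sides. So sub: 3*x = -6.
Step 5. [3*x = -6] leading coefficient 3: divide by 3 ⇒ div: x = -2.

Answer: x ∈ {-2}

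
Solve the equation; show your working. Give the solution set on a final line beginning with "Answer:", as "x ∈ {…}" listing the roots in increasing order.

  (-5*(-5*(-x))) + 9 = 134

Step 1. [(-5*(-5*(-x))) + 9 = 134] the outer +9 inverts by subtracting 9 ⇒ sub: -5*(-5*(-x)) = 125.
Step 2. [-5*(-5*(-x)) = 125] -5 out front; divide by -5 ⇒ div: -5*(-x) = -25.
Step 3. [-5*(-x) = -25] LHS = -5·(…); ÷-5 both sides, so div: -x = 5.
Step 4. [-x = 5] LHS negated; negate both sides ⇒ neg: x = -5.

Answer: x ∈ {-5}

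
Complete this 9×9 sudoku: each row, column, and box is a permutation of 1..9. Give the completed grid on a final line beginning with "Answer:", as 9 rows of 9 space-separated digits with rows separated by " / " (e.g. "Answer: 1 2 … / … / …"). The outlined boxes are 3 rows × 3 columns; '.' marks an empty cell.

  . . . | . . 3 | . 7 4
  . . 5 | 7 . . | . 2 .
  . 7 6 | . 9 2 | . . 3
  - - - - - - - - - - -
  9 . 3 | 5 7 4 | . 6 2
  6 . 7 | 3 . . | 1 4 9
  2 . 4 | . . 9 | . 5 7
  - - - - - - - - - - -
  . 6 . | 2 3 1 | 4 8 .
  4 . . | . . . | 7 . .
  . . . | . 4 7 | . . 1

Step 1. [r2c9∈{6,8}] r2c9 is the only open cell in col 9 admitting 8. So r2c9=8.
Step 2. [r9c7∈{2,3,5,6,9}] col 7 places 2 nowhere but r9c7 ⇒ r9c7=2.
Step 3. [r9c4∈{6,8,9}] row 9 places 6 nowhere but r9c4. So r9c4=6.
Step 4. [r7c3∈{9}] r7c3 has the single candidate 9, so r7c3=9.
Step 5. [r5c6∈{8}] only 8 remains possible at r5c6 ⇒ r5c6=8.
Step 6. [r4c2∈{1,8}] r4c2 is the only open cell in row 4 admitting 1. So r4c2=1.
Step 7. [r9c3∈{8}] nothing but 8 survives at r9c3 ⇒ r9c3=8.
Step 8. [r1c5∈{1,5,6,8}] in box 2, 5 fits only at r1c5, so r1c5=5.
Step 9. [r6c4∈{1}] r6c4 has the single candidate 1, so r6c4=1.
Step 10. [r1c4∈{8}] r1c4 is down to just 8, so r1c4=8.
Step 11. [r1c1∈{1}] r1c1's peers cover all but 1. So r1c1=1.
Step 12. [r1c7∈{6,9}] r1c7 is the only open cell in row 1 admitting 6, so r1c7=6.
Step 13. [r8c6∈{5}] only 5 remains possible at r8c6, so r8c6=5.
Step 14. [r2c1∈{3}] r2c1 has the single candidate 3 ⇒ r2c1=3.
Step 15. [r9c8∈{3,9}] across row 9, 9 lands solely at r9c8, so r9c8=9.
Step 16. [r1c2∈{2,9}] in row 1, 9 fits only at r1c2. So r1c2=9.
Step 17. [r9c1∈{5}] nothing but 5 survives at r9c1. So r9c1=5.
Step 18. [r8c2∈{2,3}] 2 has one home in col 2: r8c2. So r8c2=2.
Step 19. [r6c5∈{6}] nothing but 6 survives at r6c5, so r6c5=6.
Step 20. [r4c7∈{8}] nothing but 8 survives at r4c7. So r4c7=8.
Step 21. [r8c9∈{6}] r8c9 is down to just 6, so r8c9=6.
Step 22. [r3c1∈{8}] nothing but 8 survives at r3c1 ⇒ r3c1=8.
Step 23. [r6c2∈{8}] r6c2's peers cover all but 8. So r6c2=8.
Step 24. [r5c2∈{5}] nothing but 5 survives at r5c2 ⇒ r5c2=5.
Step 25. [r9c2∈{3}] r9c2 has the single candidate 3 ⇒ r9c2=3.
Step 26. [r3c4∈{4}] nothing but 4 survives at r3c4, so r3c4=4.
Step 27. [r2c5∈{1}] r2c5's peers cover all but 1, so r2c5=1.
Step 28. [r2c2∈{4}] r2c2 is down to just 4, so r2c2=4.
Step 29. [r6c7∈{3}] r6c7's peers cover all but 3 ⇒ r6c7=3.
Step 30. [r3c7∈{5}] r3c7's peers cover all but 5, so r3c7=5.
Step 31. [r2c6∈{6}] nothing but 6 survives at r2c6. So r2c6=6.
Step 32. [r8c4∈{9}] r8c4's peers cover all but 9 ⇒ r8c4=9.
Step 33. [r8c5∈{8}] nothing but 8 survives at r8c5. So r8c5=8.
Step 34. [r1c3∈{2}] r1c3's peers cover all but 2 ⇒ r1c3=2.
Step 35. [r5c5∈{2}] only 2 remains possible at r5c5 ⇒ r5c5=2.
Step 36. [r2c7∈{9}] nothing but 9 survives at r2c7. So r2c7=9.
Step 37. [r8c8∈{3}] r8c8's peers cover all but 3, so r8c8=3.
Step 38. [r7c9∈{5}] r7c9 is down to just 5. So r7c9=5.
Step 39. [r8c3∈{1}] only 1 remains possible at r8c3. So r8c3=1.
Step 40. [r7c1∈{7}] r7c1 is down to just 7. So r7c1=7.
Step 41. [r3c8∈{1}] r3c8 is down to just 1 ⇒ r3c8=1.

Answer: 1 9 2 8 5 3 6 7 4 / 3 4 5 7 1 6 9 2 8 / 8 7 6 4 9 2 5 1 3 / 9 1 3 5 7 4 8 6 2 / 6 5 7 3 2 8 1 4 9 / 2 8 4 1 6 9 3 5 7 / 7 6 9 2 3 1 4 8 5 / 4 2 1 9 8 5 7 3 6 / 5 3 8 6 4 7 2 9 1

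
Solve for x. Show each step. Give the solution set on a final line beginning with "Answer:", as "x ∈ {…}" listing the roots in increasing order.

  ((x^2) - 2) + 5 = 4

Step 1. [((x^2) - 2) + 5 = 4] 5 comes off first (subtract 5), so sub: (x^2) - 2 = -1.
Step 2. [(x^2) - 2 = -1] 2 comes off first (add 2), so sub: x^2 = 1.
Step 3. [x^2 = 1] √ both sides: 1 ≥ 0 gives two branches ⇒ sqrt: x = 1 or -1.

Answer: x ∈ {-1, 1}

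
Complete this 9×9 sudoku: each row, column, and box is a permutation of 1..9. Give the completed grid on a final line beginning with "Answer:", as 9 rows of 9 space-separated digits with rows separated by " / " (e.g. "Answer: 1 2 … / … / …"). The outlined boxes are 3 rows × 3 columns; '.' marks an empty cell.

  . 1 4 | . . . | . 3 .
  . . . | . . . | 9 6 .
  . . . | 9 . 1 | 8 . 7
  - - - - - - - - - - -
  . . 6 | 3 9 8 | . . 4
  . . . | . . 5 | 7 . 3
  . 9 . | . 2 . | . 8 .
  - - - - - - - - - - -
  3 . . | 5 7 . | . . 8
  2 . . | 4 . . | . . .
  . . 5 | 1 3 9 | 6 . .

Step 1. [r8c9∈{1,5,9}] r8c9 is the only open cell in col 9 admitting 9. So r8c9=9.
Step 2. [r8c5∈{6,8}] box 8 places 8 nowhere but r8c5, so r8c5=8.
Step 3. [r7c7∈{1,2,4}] r7c7 is the only open cell in col 7 admitting 4 ⇒ r7c7=4.
Step 4. [r5c5∈{1,4,6}] in col 5, 1 fits only at r5c5. So r5c5=1.
Step 5. [r2c6∈{2,3,4,7}] col 6 places 3 nowhere but r2c6. So r2c6=3.
Step 6. [r9c9∈{2}] r9c9 has the single candidate 2, so r9c9=2.
Step 7. [r1c9∈{5}] r1c9 has the single candidate 5. So r1c9=5.
Step 8. [r7c8∈{1}] r7c8 is down to just 1. So r7c8=1.
Step 9. [r8c6∈{6}] only 6 remains possible at r8c6. So r8c6=6.
Step 10. [r8c2∈{7}] only 7 remains possible at r8c2, so r8c2=7.
Step 11. [r4c1∈{1,5,7}] r4c1 is the only open cell in row 4 admitting 7. So r4c1=7.
Step 12. [r6c1∈{1,4,5}] 1 has one home in col 1: r6c1 ⇒ r6c1=1.
Step 13. [r4c2∈{2,5}] in box 4, 5 fits only at r4c2, so r4c2=5.
Step 14. [r1c7∈{2}] r1c7 is down to just 2, so r1c7=2.
Step 15. [r2c4∈{2,7,8}] in col 4, 2 fits only at r2c4 ⇒ r2c4=2.
Step 16. [r2c2∈{8}] only 8 remains possible at r2c2 ⇒ r2c2=8.
Step 17. [r3c2∈{2,3,6}] 3 has one home in col 2: r3c2. So r3c2=3.
Step 18. [r1c5∈{6}] r1c5's peers cover all but 6. So r1c5=6.
Step 19. [r5c2∈{2,4}] r5c2 is the only open cell in col 2 admitting 2 ⇒ r5c2=2.
Step 20. [r1c6∈{7}] r1c6 has the single candidate 7, so r1c6=7.
Step 21. [r2c1∈{5}] r2c1's peers cover all but 5 ⇒ r2c1=5.
Step 22. [r9c1∈{4,8}] in row 9, 8 fits only at r9c1. So r9c1=8.
Step 23. [r2c5∈{4}] r2c5's peers cover all but 4 ⇒ r2c5=4.
Step 24. [r6c9∈{6}] only 6 remains possible at r6c9 ⇒ r6c9=6.
Step 25. [r8c7∈{3,5}] across row 8, 3 lands solely at r8c7, so r8c7=3.
Step 26. [r5c3∈{8}] r5c3's peers cover all but 8. So r5c3=8.
Step 27. [r1c1∈{9}] r1c1 is down to just 9 ⇒ r1c1=9.
Step 28. [r3c1∈{6}] only 6 remains possible at r3c1. So r3c1=6.
Step 29. [r6c3∈{3}] only 3 remains possible at r6c3. So r6c3=3.
Step 30. [r8c8∈{5}] r8c8's peers cover all but 5, so r8c8=5.
Step 31. [r6c4∈{7}] only 7 remains possible at r6c4. So r6c4=7.
Step 32. [r6c7∈{5}] r6c7 has the single candidate 5 ⇒ r6c7=5.
Step 33. [r7c6∈{2}] r7c6's peers cover all but 2. So r7c6=2.
Step 34. [r7c2∈{6}] r7c2 has the single candidate 6. So r7c2=6.
Step 35. [r6c6∈{4}] r6c6 is down to just 4. So r6c6=4.
Step 36. [r5c4∈{6}] r5c4 is down to just 6, so r5c4=6.
Step 37. [r4c7∈{1}] r4c7's peers cover all but 1 ⇒ r4c7=1.
Step 38. [r2c9∈{1}] r2c9's peers cover all but 1, so r2c9=1.
Step 39. [r1c4∈{8}] r1c4 is down to just 8, so r1c4=8.
Step 40. [r2c3∈{7}] nothing but 7 survives at r2c3 ⇒ r2c3=7.
Step 41. [r5c8∈{9}] only 9 remains possible at r5c8. So r5c8=9.
Step 42. [r8c3∈{1}] r8c3 has the single candidate 1 ⇒ r8c3=1.
Step 43. [r3c3∈{2}] r3c3's peers cover all but 2. So r3c3=2.
Step 44. [r5c1∈{4}] r5c1 is down to just 4. So r5c1=4.
Step 45. [r3c8∈{4}] only 4 remains possible at r3c8. So r3c8=4.
Step 46. [r3c5∈{5}] r3c5 is down to just 5, so r3c5=5.
Step 47. [r7c3∈{9}] r7c3 has the single candidate 9 ⇒ r7c3=9.
Step 48. [r9c2∈{4}] r9c2 is down to just 4 ⇒ r9c2=4.
Step 49. [r4c8∈{2}] nothing but 2 survives at r4c8. So r4c8=2.
Step 50. [r9c8∈{7}] only 7 remains possible at r9c8 ⇒ r9c8=7.

Answer: 9 1 4 8 6 7 2 3 5 / 5 8 7 2 4 3 9 6 1 / 6 3 2 9 5 1 8 4 7 / 7 5 6 3 9 8 1 2 4 / 4 2 8 6 1 5 7 9 3 / 1 9 3 7 2 4 5 8 6 / 3 6 9 5 7 2 4 1 8 / 2 7 1 4 8 6 3 5 9 / 8 4 5 1 3 9 6 7 2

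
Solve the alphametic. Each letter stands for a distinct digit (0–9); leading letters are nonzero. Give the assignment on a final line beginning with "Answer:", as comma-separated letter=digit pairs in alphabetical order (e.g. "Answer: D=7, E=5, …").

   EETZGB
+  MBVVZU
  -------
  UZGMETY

Step 1. [col 1: B + U ≡ Y (mod 10)] U=1 is one option consistent with column 1 (B + U ≡ Y (mod 10), carry-in 0) — take it ⇒ U=1.
Step 2. [col 1: B + U ≡ Y (mod 10)] Y=0 is one option consistent with column 1 (B + U ≡ Y (mod 10), carry-in 0) — take it ⇒ Y=0.
Step 3. [col 1: B + U ≡ Y (mod 10)] column 1: given U=1, Y=0, carry-in 0, and digits 0,1 already taken and all letters distinct, B+U≡Y (mod 10) forces B=9, so B=9.
Step 4. [col 2: G + Z ≡ T (mod 10)] several values work for T in column 2 (G + Z ≡ T (mod 10), carry-in 1); try T=2 ⇒ T=2.
Step 5. [col 2: G + Z ≡ T (mod 10)] column 2 (G + Z ≡ T (mod 10), carry-in 1) doesn't pin G yet; pick G=7 and continue, so G=7.
Step 6. [col 2: G + Z ≡ T (mod 10)] column 2 reads G+Z+carry(1)=T with G=7, T=2; with digits 0,1,2,7,9 already taken and all letters distinct, the only value for Z is 4, so Z=4.
Step 7. [col 3: Z + V ≡ E (mod 10)] no forcing yet in column 3 (carry-in 1); E=8 is free and consistent — try it ⇒ E=8.
Step 8. [col 3: Z + V ≡ E (mod 10)] column 3 reads Z+V+carry(1)=E with Z=4, E=8; with digits 0,1,2,4,7,8,9 already taken and all letters distinct, the only value for V is 3, so V=3.
Step 9. [col 4: T + V ≡ M (mod 10)] in column 4 we have T+V≡M with carry-in 0; given T=2, V=3 and digits 0,1,2,3,4,7,8,9 already taken and all letters distinct, that pins M to 5. So M=5.

Answer: B=9, E=8, G=7, M=5, T=2, U=1, V=3, Y=0, Z=4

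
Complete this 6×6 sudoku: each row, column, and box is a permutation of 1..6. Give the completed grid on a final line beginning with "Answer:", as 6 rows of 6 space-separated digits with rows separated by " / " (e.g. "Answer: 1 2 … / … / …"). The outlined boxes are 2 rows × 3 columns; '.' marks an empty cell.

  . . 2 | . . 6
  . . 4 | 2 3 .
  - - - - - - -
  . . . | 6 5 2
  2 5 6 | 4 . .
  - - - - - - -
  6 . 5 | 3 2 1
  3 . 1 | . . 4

Step 1. [r1c4∈{1,5}] col 4 places 1 nowhere but r1c4. So r1c4=1.
Step 2. [r3c1∈{1,4}] col 1 places 4 nowhere but r3c1 ⇒ r3c1=4.
Step 3. [r2c1∈{1,5}] across col 1, 1 lands solely at r2c1. So r2c1=1.
Step 4. [r3c2∈{1,3}] 1 has one home in row 3: r3c2 ⇒ r3c2=1.
Step 5. [r3c3∈{3}] r3c3 has the single candidate 3 ⇒ r3c3=3.
Step 6. [r1c2∈{3}] nothing but 3 survives at r1c2. So r1c2=3.
Step 7. [r6c5∈{6}] r6c5 is down to just 6 ⇒ r6c5=6.
Step 8. [r5c2∈{4}] r5c2 has the single candidate 4 ⇒ r5c2=4.
Step 9. [r1c1∈{5}] nothing but 5 survives at r1c1 ⇒ r1c1=5.
Step 10. [r4c5∈{1}] nothing but 1 survives at r4c5 ⇒ r4c5=1.
Step 11. [r6c4∈{5}] r6c4's peers cover all but 5, so r6c4=5.
Step 12. [r2c6∈{5}] only 5 remains possible at r2c6, so r2c6=5.
Step 13. [r2c2∈{6}] r2c2 is down to just 6. So r2c2=6.
Step 14. [r6c2∈{2}] r6c2's peers cover all but 2, so r6c2=2.
Step 15. [r4c6∈{3}] r4c6 has the single candidate 3, so r4c6=3.
Step 16. [r1c5∈{4}] r1c5's peers cover all but 4, so r1c5=4.

Answer: 5 3 2 1 4 6 / 1 6 4 2 3 5 / 4 1 3 6 5 2 / 2 5 6 4 1 3 / 6 4 5 3 2 1 / 3 2 1 5 6 4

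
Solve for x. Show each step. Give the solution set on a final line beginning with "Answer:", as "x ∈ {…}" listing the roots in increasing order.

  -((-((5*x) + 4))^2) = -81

Step 1. [-((-((5*x) + 4))^2) = -81] LHS negated; negate both sides. So neg: (-((5*x) + 4))^2 = 81.
Step 2. [(-((5*x) + 4))^2 = 81] 81 ≥ 0, LHS is (·)² — take ±√, so sqrt: -((5*x) + 4) = 9 or -9.
Step 3. [-((5*x) + 4) = 9 or -9] LHS negated; negate both sides. So neg: (5*x) + 4 = -9 or 9.
Step 4. [(5*x) + 4 = -9 or 9] +4 is outermost — subtract 4 both sides. So sub: 5*x = -13 or 5.
Step 5. [5*x = -13 or 5] LHS = 5·(…); ÷5 both sides, so div: x = -13/5 or 1.

Answer: x ∈ {-13/5, 1}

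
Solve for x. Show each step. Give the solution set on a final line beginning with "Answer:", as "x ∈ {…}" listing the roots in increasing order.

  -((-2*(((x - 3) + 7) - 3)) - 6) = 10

Step 1. [-((-2*(((x - 3) + 7) - 3)) - 6) = 10] leading − — multiply by −1. So neg: (-2*(((x - 3) + 7) - 3)) - 6 = -10.
Step 2. [(-2*(((x - 3) + 7) - 3)) - 6 = -10] common factor -2 (LHS and -10) — divide through ⇒ factor: (((x - 3) + 7) - 3) + 3 = 5.
Step 3. [(((x - 3) + 7) - 3) + 3 = 5] the outer +3 inverts by subtracting 3. So sub: ((x - 3) + 7) - 3 = 2.
Step 4. [((x - 3) + 7) - 3 = 2] 3 comes off first (add 3), so sub: (x - 3) + 7 = 5.
Step 5. [(x - 3) + 7 = 5] peel the +7: subtract 7 from each side. So sub: x - 3 = -2.
Step 6. [x - 3 = -2] the outer -3 inverts by adding 3 ⇒ sub: x = 1.

Answer: x ∈ {1}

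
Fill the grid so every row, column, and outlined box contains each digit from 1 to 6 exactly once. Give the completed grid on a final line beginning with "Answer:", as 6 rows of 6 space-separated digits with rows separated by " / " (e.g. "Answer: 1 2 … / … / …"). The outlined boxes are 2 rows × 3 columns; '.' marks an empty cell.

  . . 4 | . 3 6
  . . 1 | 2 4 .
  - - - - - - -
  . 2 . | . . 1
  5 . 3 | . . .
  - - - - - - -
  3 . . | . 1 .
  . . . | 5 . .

Step 1. [r3c3∈{6}] r3c3's peers cover all but 6. So r3c3=6.
Step 2. [r6c3∈{2}] r6c3 has the single candidate 2, so r6c3=2.
Step 3. [r6c5∈{6}] only 6 remains possible at r6c5. So r6c5=6.
Step 4. [r5c4∈{4}] r5c4 has the single candidate 4. So r5c4=4.
Step 5. [r6c1∈{1,4}] r6c1 is the only open cell in col 1 admitting 1 ⇒ r6c1=1.
Step 6. [r1c2∈{5}] only 5 remains possible at r1c2. So r1c2=5.
Step 7. [r4c6∈{2,4}] r4c6 is the only open cell in col 6 admitting 4. So r4c6=4.
Step 8. [r2c2∈{3,6}] across row 2, 3 lands solely at r2c2. So r2c2=3.
Step 9. [r3c1∈{4}] r3c1 is down to just 4, so r3c1=4.
Step 10. [r5c6∈{2}] r5c6's peers cover all but 2. So r5c6=2.
Step 11. [r6c6∈{3}] r6c6 has the single candidate 3, so r6c6=3.
Step 12. [r4c4∈{6}] r4c4's peers cover all but 6, so r4c4=6.
Step 13. [r2c1∈{6}] r2c1's peers cover all but 6 ⇒ r2c1=6.
Step 14. [r5c2∈{6}] only 6 remains possible at r5c2, so r5c2=6.
Step 15. [r2c6∈{5}] r2c6 is down to just 5. So r2c6=5.
Step 16. [r5c3∈{5}] only 5 remains possible at r5c3. So r5c3=5.
Step 17. [r1c1∈{2}] r1c1's peers cover all but 2 ⇒ r1c1=2.
Step 18. [r6c2∈{4}] r6c2 has the single candidate 4. So r6c2=4.
Step 19. [r4c5∈{2}] nothing but 2 survives at r4c5, so r4c5=2.
Step 20. [r1c4∈{1}] r1c4 is down to just 1 ⇒ r1c4=1.
Step 21. [r3c4∈{3}] r3c4 is down to just 3 ⇒ r3c4=3.
Step 22. [r4c2∈{1}] only 1 remains possible at r4c2 ⇒ r4c2=1.
Step 23. [r3c5∈{5}] r3c5 is down to just 5. So r3c5=5.

Answer: 2 5 4 1 3 6 / 6 3 1 2 4 5 / 4 2 6 3 5 1 / 5 1 3 6 2 4 / 3 6 5 4 1 2 / 1 4 2 5 6 3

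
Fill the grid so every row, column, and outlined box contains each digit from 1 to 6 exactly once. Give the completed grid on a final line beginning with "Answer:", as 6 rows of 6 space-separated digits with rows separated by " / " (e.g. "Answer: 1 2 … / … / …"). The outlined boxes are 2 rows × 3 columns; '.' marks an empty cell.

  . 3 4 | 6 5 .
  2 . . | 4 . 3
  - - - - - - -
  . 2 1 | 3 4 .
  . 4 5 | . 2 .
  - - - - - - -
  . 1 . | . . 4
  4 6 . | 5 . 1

Step 1. [r6c3∈{2,3}] 2 has one home in row 6: r6c3. So r6c3=2.
Step 2. [r5c3∈{3}] r5c3 is down to just 3. So r5c3=3.
Step 3. [r4c6∈{6}] r4c6 is down to just 6 ⇒ r4c6=6.
Step 4. [r4c1∈{3}] r4c1 is down to just 3 ⇒ r4c1=3.
Step 5. [r2c2∈{5}] nothing but 5 survives at r2c2, so r2c2=5.
Step 6. [r4c4∈{1}] r4c4's peers cover all but 1. So r4c4=1.
Step 7. [r3c6∈{5}] nothing but 5 survives at r3c6, so r3c6=5.
Step 8. [r1c6∈{2}] only 2 remains possible at r1c6. So r1c6=2.
Step 9. [r5c4∈{2}] r5c4's peers cover all but 2. So r5c4=2.
Step 10. [r6c5∈{3}] nothing but 3 survives at r6c5. So r6c5=3.
Step 11. [r2c3∈{6}] r2c3's peers cover all but 6, so r2c3=6.
Step 12. [r5c5∈{6}] nothing but 6 survives at r5c5. So r5c5=6.
Step 13. [r1c1∈{1}] r1c1 has the single candidate 1, so r1c1=1.
Step 14. [r3c1∈{6}] r3c1's peers cover all but 6 ⇒ r3c1=6.
Step 15. [r2c5∈{1}] only 1 remains possible at r2c5, so r2c5=1.
Step 16. [r5c1∈{5}] nothing but 5 survives at r5c1 ⇒ r5c1=5.

Answer: 1 3 4 6 5 2 / 2 5 6 4 1 3 / 6 2 1 3 4 5 / 3 4 5 1 2 6 / 5 1 3 2 6 4 / 4 6 2 5 3 1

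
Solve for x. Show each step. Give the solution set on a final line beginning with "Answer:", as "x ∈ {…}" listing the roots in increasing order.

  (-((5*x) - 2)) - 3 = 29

Step 1. [(-((5*x) - 2)) - 3 = 29] 3 comes off first (add 3) ⇒ sub: -((5*x) - 2) = 32.
Step 2. [-((5*x) - 2) = 32] LHS negated; negate both sides. So neg: (5*x) - 2 = -32.
Step 3. [(5*x) - 2 = -32] -2 is outermost — add 2 both sides, so sub: 5*x = -30.
Step 4. [5*x = -30] 5 out front; divide by 5 ⇒ div: x = -6.

Answer: x ∈ {-6}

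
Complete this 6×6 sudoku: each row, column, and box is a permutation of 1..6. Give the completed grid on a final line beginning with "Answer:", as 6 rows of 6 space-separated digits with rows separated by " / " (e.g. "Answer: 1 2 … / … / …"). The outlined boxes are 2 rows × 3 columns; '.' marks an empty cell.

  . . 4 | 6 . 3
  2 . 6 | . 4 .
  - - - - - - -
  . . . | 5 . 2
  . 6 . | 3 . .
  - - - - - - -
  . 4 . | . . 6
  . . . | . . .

Step 1. [r4c5∈{1}] r4c5's peers cover all but 1 ⇒ r4c5=1.
Step 2. [r6c2∈{1,2,3,5}] col 2 places 2 nowhere but r6c2. So r6c2=2.
Step 3. [r2c4∈{1}] only 1 remains possible at r2c4. So r2c4=1.
Step 4. [r6c6∈{1,4,5}] across col 6, 1 lands solely at r6c6 ⇒ r6c6=1.
Step 5. [r3c1∈{1,3,4}] r3c1 is the only open cell in row 3 admitting 4. So r3c1=4.
Step 6. [r4c1∈{5}] only 5 remains possible at r4c1 ⇒ r4c1=5.
Step 7. [r2c2∈{3,5}] 3 has one home in row 2: r2c2 ⇒ r2c2=3.
Step 8. [r3c3∈{1,3}] row 3 places 3 nowhere but r3c3. So r3c3=3.
Step 9. [r6c3∈{5}] r6c3 has the single candidate 5, so r6c3=5.
Step 10. [r5c5∈{2,3,5}] 5 has one home in row 5: r5c5 ⇒ r5c5=5.
Step 11. [r1c1∈{1}] r1c1's peers cover all but 1. So r1c1=1.
Step 12. [r6c1∈{3,6}] r6c1 is the only open cell in row 6 admitting 6, so r6c1=6.
Step 13. [r5c3∈{1}] nothing but 1 survives at r5c3 ⇒ r5c3=1.
Step 14. [r1c2∈{5}] r1c2 has the single candidate 5, so r1c2=5.
Step 15. [r2c6∈{5}] r2c6 has the single candidate 5, so r2c6=5.
Step 16. [r3c2∈{1}] r3c2 has the single candidate 1. So r3c2=1.
Step 17. [r6c4∈{4}] only 4 remains possible at r6c4 ⇒ r6c4=4.
Step 18. [r3c5∈{6}] r3c5 has the single candidate 6 ⇒ r3c5=6.
Step 19. [r5c1∈{3}] only 3 remains possible at r5c1, so r5c1=3.
Step 20. [r6c5∈{3}] r6c5 is down to just 3 ⇒ r6c5=3.
Step 21. [r4c6∈{4}] r4c6 is down to just 4. So r4c6=4.
Step 22. [r5c4∈{2}] r5c4 has the single candidate 2 ⇒ r5c4=2.
Step 23. [r1c5∈{2}] r1c5 has the single candidate 2, so r1c5=2.
Step 24. [r4c3∈{2}] only 2 remains possible at r4c3. So r4c3=2.

Answer: 1 5 4 6 2 3 / 2 3 6 1 4 5 / 4 1 3 5 6 2 / 5 6 2 3 1 4 / 3 4 1 2 5 6 / 6 2 5 4 3 1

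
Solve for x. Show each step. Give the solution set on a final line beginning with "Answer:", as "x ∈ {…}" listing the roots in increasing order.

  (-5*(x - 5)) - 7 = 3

Step 1. [(-5*(x - 5)) - 7 = 3] the outer -7 inverts by adding 7 ⇒ sub: -5*(x - 5) = 10.
Step 2. [-5*(x - 5) = 10] LHS = -5·(…); ÷-5 both sides ⇒ div: x - 5 = -2.
Step 3. [x - 5 = -2] 5 comes off first (add 5) ⇒ sub: x = 3.

Answer: x ∈ {3}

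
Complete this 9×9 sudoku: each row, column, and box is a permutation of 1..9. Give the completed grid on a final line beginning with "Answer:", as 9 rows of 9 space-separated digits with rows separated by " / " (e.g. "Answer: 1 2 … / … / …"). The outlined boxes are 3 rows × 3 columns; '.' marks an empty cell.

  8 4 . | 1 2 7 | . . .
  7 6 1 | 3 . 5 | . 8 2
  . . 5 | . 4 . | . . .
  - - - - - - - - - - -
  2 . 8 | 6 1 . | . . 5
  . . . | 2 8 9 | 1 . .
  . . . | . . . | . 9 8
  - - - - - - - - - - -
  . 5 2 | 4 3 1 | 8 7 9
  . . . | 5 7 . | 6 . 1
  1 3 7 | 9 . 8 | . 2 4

Step 1. [r5c1∈{3,4,5,6}] across row 5, 5 lands solely at r5c1. So r5c1=5.
Step 2. [r8c8∈{3}] r8c8 is down to just 3, so r8c8=3.
Step 3. [r4c8∈{4}] r4c8 has the single candidate 4 ⇒ r4c8=4.
Step 4. [r5c3∈{3,4,6}] across row 5, 4 lands solely at r5c3. So r5c3=4.
Step 5. [r5c9∈{3,6,7}] row 5 places 3 nowhere but r5c9 ⇒ r5c9=3.
Step 6. [r4c2∈{7,9}] in row 4, 9 fits only at r4c2 ⇒ r4c2=9.
Step 7. [r1c9∈{6}] r1c9's peers cover all but 6 ⇒ r1c9=6.
Step 8. [r6c4∈{7}] nothing but 7 survives at r6c4, so r6c4=7.
Step 9. [r8c3∈{9}] nothing but 9 survives at r8c3, so r8c3=9.
Step 10. [r1c7∈{3,5,9}] across row 1, 9 lands solely at r1c7, so r1c7=9.
Step 11. [r6c3∈{3,6}] in col 3, 6 fits only at r6c3. So r6c3=6.
Step 12. [r6c1∈{3}] r6c1 is down to just 3. So r6c1=3.
Step 13. [r3c7∈{3,7}] across row 3, 3 lands solely at r3c7 ⇒ r3c7=3.
Step 14. [r2c7∈{4}] only 4 remains possible at r2c7. So r2c7=4.
Step 15. [r4c6∈{3}] nothing but 3 survives at r4c6, so r4c6=3.
Step 16. [r2c5∈{9}] r2c5 has the single candidate 9 ⇒ r2c5=9.
Step 17. [r7c1∈{6}] nothing but 6 survives at r7c1 ⇒ r7c1=6.
Step 18. [r6c2∈{1}] r6c2 has the single candidate 1 ⇒ r6c2=1.
Step 19. [r6c6∈{4}] nothing but 4 survives at r6c6. So r6c6=4.
Step 20. [r8c6∈{2}] nothing but 2 survives at r8c6 ⇒ r8c6=2.
Step 21. [r4c7∈{7}] r4c7 has the single candidate 7, so r4c7=7.
Step 22. [r9c7∈{5}] r9c7's peers cover all but 5 ⇒ r9c7=5.
Step 23. [r1c3∈{3}] nothing but 3 survives at r1c3, so r1c3=3.
Step 24. [r6c5∈{5}] only 5 remains possible at r6c5 ⇒ r6c5=5.
Step 25. [r3c1∈{9}] nothing but 9 survives at r3c1 ⇒ r3c1=9.
Step 26. [r3c8∈{1}] only 1 remains possible at r3c8 ⇒ r3c8=1.
Step 27. [r1c8∈{5}] r1c8 has the single candidate 5, so r1c8=5.
Step 28. [r5c8∈{6}] nothing but 6 survives at r5c8, so r5c8=6.
Step 29. [r3c2∈{2}] nothing but 2 survives at r3c2 ⇒ r3c2=2.
Step 30. [r9c5∈{6}] r9c5's peers cover all but 6, so r9c5=6.
Step 31. [r3c9∈{7}] r3c9's peers cover all but 7. So r3c9=7.
Step 32. [r3c6∈{6}] nothing but 6 survives at r3c6, so r3c6=6.
Step 33. [r8c2∈{8}] r8c2 has the single candidate 8, so r8c2=8.
Step 34. [r6c7∈{2}] only 2 remains possible at r6c7, so r6c7=2.
Step 35. [r5c2∈{7}] r5c2's peers cover all but 7 ⇒ r5c2=7.
Step 36. [r8c1∈{4}] r8c1 has the single candidate 4, so r8c1=4.
Step 37. [r3c4∈{8}] r3c4's peers cover all but 8, so r3c4=8.

Answer: 8 4 3 1 2 7 9 5 6 / 7 6 1 3 9 5 4 8 2 / 9 2 5 8 4 6 3 1 7 / 2 9 8 6 1 3 7 4 5 / 5 7 4 2 8 9 1 6 3 / 3 1 6 7 5 4 2 9 8 / 6 5 2 4 3 1 8 7 9 / 4 8 9 5 7 2 6 3 1 / 1 3 7 9 6 8 5 2 4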